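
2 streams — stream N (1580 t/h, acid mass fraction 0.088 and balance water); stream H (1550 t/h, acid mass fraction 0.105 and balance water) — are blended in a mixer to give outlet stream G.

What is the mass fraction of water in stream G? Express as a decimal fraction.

0.904

Total flow out = 1580 + 1550 = 3130 t/h.
water in = 1580×0.912 + 1550×0.895 = 2828.2 t/h.
water mass fraction in G = 2828.2/3130 = 0.904.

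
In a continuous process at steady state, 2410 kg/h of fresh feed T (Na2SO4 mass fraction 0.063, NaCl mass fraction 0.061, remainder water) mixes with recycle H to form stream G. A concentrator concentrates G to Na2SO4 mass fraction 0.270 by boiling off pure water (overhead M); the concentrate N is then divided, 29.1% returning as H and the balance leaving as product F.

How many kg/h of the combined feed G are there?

2641 kg/h

Overall Na2SO4 balance (none leaves overhead): Na2SO4 in fresh feed = Na2SO4 in product, i.e. 2410×0.063 = (1−0.291)·N·0.270.
N = 151.83/(0.270×0.709) = 793.14 kg/h.
Recycle H = 0.291×793.14 = 230.8 kg/h.
Combined feed G = 2410 + 230.8 = 2640.8 kg/h.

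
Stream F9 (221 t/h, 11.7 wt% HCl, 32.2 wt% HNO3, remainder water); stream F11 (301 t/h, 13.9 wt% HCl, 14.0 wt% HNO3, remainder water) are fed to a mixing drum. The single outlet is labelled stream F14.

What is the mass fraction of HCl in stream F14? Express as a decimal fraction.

Total flow out = 221 + 301 = 522 t/h.
HCl in = 221×0.117 + 301×0.139 = 67.696 t/h.
HCl mass fraction in F14 = 67.696/522 = 0.1297.

0.1297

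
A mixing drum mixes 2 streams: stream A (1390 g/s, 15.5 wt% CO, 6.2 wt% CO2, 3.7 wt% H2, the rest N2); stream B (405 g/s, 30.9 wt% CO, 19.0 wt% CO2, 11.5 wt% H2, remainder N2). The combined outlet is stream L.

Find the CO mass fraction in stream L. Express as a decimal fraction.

Total flow out = 1390 + 405 = 1795 g/s.
CO in = 1390×0.155 + 405×0.309 = 340.59 g/s.
CO mass fraction in L = 340.59/1795 = 0.190.

0.190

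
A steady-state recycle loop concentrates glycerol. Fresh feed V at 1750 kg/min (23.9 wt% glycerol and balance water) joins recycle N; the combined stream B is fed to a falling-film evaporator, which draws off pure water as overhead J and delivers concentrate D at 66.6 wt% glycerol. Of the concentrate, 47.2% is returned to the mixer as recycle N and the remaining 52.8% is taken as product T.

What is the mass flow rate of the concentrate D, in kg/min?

1189 kg/min

Overall glycerol balance (none leaves overhead): glycerol in fresh feed = glycerol in product, i.e. 1750×0.239 = (1−0.472)·D·0.666.
D = 418.25/(0.666×0.528) = 1189.4 kg/min.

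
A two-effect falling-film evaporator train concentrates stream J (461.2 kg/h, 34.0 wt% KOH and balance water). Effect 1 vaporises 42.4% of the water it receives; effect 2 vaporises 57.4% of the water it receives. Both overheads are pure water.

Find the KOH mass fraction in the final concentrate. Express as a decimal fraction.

0.6774

water in feed = 461.2×0.660 = 304.39 kg/h.
After stage 1: water left = (1−0.424)×304.39 = 175.33; stream total = 332.14 kg/h.
After stage 2: water left = (1−0.574)×175.33 = 74.69; final concentrate = 231.5 kg/h.
KOH fraction = 156.81/231.5 = 0.6774.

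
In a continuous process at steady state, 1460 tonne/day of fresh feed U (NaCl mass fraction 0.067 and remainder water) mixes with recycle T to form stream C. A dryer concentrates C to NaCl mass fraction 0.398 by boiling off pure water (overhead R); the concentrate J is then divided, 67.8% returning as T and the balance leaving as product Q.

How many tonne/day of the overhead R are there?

Overall NaCl balance (none leaves overhead): NaCl in fresh feed = NaCl in product, i.e. 1460×0.067 = (1−0.678)·J·0.398.
J = 97.82/(0.398×0.322) = 763.29 tonne/day.
Recycle T = 0.678×763.29 = 517.51 tonne/day.
Combined feed C = 1460 + 517.51 = 1977.5 tonne/day.
Overhead R = C − J = 1977.5 − 763.29 = 1214.2 tonne/day.

1214 tonne/day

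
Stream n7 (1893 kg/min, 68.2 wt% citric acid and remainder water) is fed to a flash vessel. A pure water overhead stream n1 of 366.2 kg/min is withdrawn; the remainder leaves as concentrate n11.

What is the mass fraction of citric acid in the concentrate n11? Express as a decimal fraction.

0.846

citric acid is not removed: 1893×0.682 = 1291 kg/min of citric acid enters n11.
Concentrate = 1893 − 366.2 = 1526.8 kg/min.
Mass fraction = 1291/1526.8 = 0.846.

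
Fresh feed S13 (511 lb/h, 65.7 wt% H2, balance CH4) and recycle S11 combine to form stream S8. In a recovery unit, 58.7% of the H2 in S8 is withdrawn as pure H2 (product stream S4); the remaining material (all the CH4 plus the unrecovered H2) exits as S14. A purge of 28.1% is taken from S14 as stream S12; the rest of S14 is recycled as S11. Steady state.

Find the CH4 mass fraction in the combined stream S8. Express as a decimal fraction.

0.566

CH4 enters only via S13 and leaves only via the purge: 511×0.343 = 0.281×(CH4 in S14), and the recovery unit passes all CH4, so CH4 in S8 = CH4 in S14 = 623.75 lb/h.
H2 in S8: m_A = 511×0.657 + (1−0.281)·(1−0.587)·m_A, so m_A = 335.73/0.7031 = 477.53 lb/h.
S8 = 477.53 + 623.75 = 1101.3 lb/h.
CH4 fraction in S8 = 623.75/1101.3 = 0.566.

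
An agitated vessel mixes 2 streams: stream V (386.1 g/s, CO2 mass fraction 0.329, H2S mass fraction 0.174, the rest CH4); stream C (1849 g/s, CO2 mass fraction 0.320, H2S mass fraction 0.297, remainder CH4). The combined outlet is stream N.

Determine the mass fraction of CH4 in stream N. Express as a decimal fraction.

Total flow out = 386.1 + 1849 = 2235.1 g/s.
CH4 in = 386.1×0.497 + 1849×0.383 = 900.06 g/s.
CH4 mass fraction in N = 900.06/2235.1 = 0.403.

0.403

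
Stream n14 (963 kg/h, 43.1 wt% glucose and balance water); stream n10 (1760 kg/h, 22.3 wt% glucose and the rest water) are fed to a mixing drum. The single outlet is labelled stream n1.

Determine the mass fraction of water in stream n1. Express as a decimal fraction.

Total flow out = 963 + 1760 = 2723 kg/h.
water in = 963×0.569 + 1760×0.777 = 1915.5 kg/h.
water mass fraction in n1 = 1915.5/2723 = 0.703.

0.703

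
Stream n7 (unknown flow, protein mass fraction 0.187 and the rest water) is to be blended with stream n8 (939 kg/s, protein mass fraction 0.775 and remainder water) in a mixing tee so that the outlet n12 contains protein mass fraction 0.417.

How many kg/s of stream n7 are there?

Let n7 be the unknown flow. Total out = 939 + n7.
protein balance: 727.73 + 0.187·n7 = 0.417·(939 + n7)
(0.187 − 0.417)·n7 = 0.417×939 − 727.73 = -336.16
n7 = -336.16 / -0.230 = 1461.6 kg/s

1462 kg/s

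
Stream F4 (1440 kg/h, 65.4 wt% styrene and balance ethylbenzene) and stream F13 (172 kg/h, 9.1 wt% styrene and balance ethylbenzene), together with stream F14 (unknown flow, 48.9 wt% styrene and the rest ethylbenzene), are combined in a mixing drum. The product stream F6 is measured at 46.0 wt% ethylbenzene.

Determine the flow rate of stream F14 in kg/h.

1705 kg/h

Let F14 be the unknown flow. Total out = 1612 + F14.
ethylbenzene balance: 654.59 + 0.511·F14 = 0.460·(1612 + F14)
(0.511 − 0.460)·F14 = 0.460×1612 − 654.59 = 86.932
F14 = 86.932 / 0.051 = 1704.5 kg/h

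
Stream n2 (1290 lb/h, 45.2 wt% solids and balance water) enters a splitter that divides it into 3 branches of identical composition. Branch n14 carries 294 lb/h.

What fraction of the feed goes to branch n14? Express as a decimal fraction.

Fraction to n14 = 294/1290 = 0.2279.

0.228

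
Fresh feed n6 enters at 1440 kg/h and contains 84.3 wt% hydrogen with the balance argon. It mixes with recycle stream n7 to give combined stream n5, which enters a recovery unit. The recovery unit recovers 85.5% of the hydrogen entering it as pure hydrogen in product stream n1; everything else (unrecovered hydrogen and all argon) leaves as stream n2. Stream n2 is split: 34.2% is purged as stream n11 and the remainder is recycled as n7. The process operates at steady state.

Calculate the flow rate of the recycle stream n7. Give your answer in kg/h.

563 kg/h

argon enters only via n6 and leaves only via the purge: 1440×0.157 = 0.342×(argon in n2), and the recovery unit passes all argon, so argon in n5 = argon in n2 = 661.05 kg/h.
hydrogen in n5: m_A = 1440×0.843 + (1−0.342)·(1−0.855)·m_A, so m_A = 1213.9/0.9046 = 1342 kg/h.
n2 = (1−0.855)×1342 + 661.05 = 855.64 kg/h.
Recycle n7 = (1−0.342)×855.64 = 563.01 kg/h.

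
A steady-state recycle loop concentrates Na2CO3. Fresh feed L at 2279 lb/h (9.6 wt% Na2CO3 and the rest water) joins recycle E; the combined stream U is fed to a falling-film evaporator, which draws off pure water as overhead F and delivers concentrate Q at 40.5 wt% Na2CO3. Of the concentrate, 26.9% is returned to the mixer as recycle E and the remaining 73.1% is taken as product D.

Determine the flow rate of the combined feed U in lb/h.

2478 lb/h

Overall Na2CO3 balance (none leaves overhead): Na2CO3 in fresh feed = Na2CO3 in product, i.e. 2279×0.096 = (1−0.269)·Q·0.405.
Q = 218.78/(0.405×0.731) = 739 lb/h.
Recycle E = 0.269×739 = 198.79 lb/h.
Combined feed U = 2279 + 198.79 = 2477.8 lb/h.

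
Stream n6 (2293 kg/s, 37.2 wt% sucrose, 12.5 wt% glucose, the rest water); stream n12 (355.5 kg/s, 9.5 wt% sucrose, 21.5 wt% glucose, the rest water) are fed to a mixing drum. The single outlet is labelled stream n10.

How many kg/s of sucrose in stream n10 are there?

886.8 kg/s

sucrose out = sucrose in = 2293×0.372 + 355.5×0.095 = 886.77 kg/s.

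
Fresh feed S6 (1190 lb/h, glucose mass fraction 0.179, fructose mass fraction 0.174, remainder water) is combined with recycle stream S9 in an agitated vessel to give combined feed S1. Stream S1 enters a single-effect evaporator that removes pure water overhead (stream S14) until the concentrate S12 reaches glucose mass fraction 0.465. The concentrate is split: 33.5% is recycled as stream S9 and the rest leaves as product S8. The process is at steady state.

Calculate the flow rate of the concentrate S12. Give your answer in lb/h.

688.9 lb/h

Overall glucose balance (none leaves overhead): glucose in fresh feed = glucose in product, i.e. 1190×0.179 = (1−0.335)·S12·0.465.
S12 = 213.01/(0.465×0.665) = 688.85 lb/h.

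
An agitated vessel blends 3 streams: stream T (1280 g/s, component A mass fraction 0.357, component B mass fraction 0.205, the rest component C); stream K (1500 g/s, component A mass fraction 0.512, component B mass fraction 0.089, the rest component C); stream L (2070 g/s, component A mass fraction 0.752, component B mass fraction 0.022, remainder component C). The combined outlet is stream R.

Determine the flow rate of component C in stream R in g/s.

1627 g/s

component C out = component C in = 1280×0.438 + 1500×0.399 + 2070×0.226 = 1627 g/s.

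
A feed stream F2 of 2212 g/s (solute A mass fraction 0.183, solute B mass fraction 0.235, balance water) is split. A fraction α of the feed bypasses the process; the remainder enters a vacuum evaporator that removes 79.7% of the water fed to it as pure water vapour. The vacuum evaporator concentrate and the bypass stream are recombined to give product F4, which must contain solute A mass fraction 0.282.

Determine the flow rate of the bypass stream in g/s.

537.9 g/s

All 2212×0.183 = 404.8 g/s of solute A reaches F4, so F4 = 404.8/0.282 = 1435.4 g/s and vapour = 776.55 g/s.
The evaporator receives (1−α)·2212 of feed at 0.582 water and removes 0.797 of that water:
0.797×0.582×(1−α)×2212 = 776.55
(1−α) = 776.55/1026 = 0.7568;  α = 0.2432.
Bypass flow = 0.2432×2212 = 537.87 g/s.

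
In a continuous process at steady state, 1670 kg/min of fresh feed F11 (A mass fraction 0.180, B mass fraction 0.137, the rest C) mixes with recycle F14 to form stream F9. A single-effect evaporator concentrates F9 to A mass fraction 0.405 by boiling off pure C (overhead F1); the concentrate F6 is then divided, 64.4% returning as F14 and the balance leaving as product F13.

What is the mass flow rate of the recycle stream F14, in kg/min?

1343 kg/min

Overall A balance (none leaves overhead): A in fresh feed = A in product, i.e. 1670×0.180 = (1−0.644)·F6·0.405.
F6 = 300.6/(0.405×0.356) = 2084.9 kg/min.
Recycle F14 = 0.644×2084.9 = 1342.7 kg/min.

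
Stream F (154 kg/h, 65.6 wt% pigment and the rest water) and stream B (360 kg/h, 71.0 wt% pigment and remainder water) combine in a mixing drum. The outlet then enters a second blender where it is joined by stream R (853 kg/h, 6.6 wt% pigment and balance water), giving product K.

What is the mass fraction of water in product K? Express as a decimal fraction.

0.698

Overall, product flow = 1367 kg/h.
water in = 154×0.344 + 360×0.290 + 853×0.934 = 954.08 kg/h.
water fraction in K = 0.698.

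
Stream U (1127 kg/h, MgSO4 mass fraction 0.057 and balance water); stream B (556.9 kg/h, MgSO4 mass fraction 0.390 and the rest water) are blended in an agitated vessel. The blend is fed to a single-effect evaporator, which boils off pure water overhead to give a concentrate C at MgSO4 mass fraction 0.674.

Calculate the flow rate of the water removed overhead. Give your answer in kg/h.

1266 kg/h

MgSO4 entering = 1127×0.057 + 556.9×0.390 = 281.43 kg/h.
All MgSO4 reports to C, so C = 281.43/0.674 = 417.55 kg/h.
Total feed = 1683.9 kg/h; overhead = 1683.9 − 417.55 = 1266.3 kg/h.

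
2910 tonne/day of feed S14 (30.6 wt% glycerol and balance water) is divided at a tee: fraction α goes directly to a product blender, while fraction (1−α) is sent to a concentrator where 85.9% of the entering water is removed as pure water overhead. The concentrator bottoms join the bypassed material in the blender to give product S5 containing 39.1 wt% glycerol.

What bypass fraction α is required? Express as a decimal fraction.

All 2910×0.306 = 890.46 tonne/day of glycerol reaches S5, so S5 = 890.46/0.391 = 2277.4 tonne/day and vapour = 632.61 tonne/day.
The evaporator receives (1−α)·2910 of feed at 0.694 water and removes 0.859 of that water:
0.859×0.694×(1−α)×2910 = 632.61
(1−α) = 632.61/1734.8 = 0.3647;  α = 0.6353.

0.635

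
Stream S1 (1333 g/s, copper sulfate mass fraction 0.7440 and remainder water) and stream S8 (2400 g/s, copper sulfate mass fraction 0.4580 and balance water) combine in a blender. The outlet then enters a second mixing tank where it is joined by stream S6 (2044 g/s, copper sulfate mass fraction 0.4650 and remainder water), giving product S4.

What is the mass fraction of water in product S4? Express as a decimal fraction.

Overall, product flow = 5777 g/s.
water in = 1333×0.256 + 2400×0.542 + 2044×0.535 = 2735.6 g/s.
water fraction in S4 = 0.4735.

0.4735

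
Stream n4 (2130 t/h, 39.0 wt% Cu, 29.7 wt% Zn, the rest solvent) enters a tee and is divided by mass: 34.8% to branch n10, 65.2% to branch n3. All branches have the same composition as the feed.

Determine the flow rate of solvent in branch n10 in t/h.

Branch n10 total = 0.348×2130 = 741.24 t/h.
solvent in n10 = 0.313×741.24 = 232.01 t/h.

232 t/h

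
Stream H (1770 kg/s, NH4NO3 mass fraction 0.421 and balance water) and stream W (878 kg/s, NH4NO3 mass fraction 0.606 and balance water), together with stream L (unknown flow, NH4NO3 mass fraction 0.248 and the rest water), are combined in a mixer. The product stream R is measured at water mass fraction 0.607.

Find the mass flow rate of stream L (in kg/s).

Let L be the unknown flow. Total out = 2648 + L.
water balance: 1370.8 + 0.752·L = 0.607·(2648 + L)
(0.752 − 0.607)·L = 0.607×2648 − 1370.8 = 236.57
L = 236.57 / 0.145 = 1631.5 kg/s

1632 kg/s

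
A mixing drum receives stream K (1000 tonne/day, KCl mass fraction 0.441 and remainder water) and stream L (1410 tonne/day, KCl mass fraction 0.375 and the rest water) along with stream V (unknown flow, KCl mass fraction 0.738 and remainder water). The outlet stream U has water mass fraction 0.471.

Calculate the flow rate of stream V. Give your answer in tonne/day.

1460 tonne/day

Let V be the unknown flow. Total out = 2410 + V.
water balance: 1440.2 + 0.262·V = 0.471·(2410 + V)
(0.262 − 0.471)·V = 0.471×2410 − 1440.2 = -305.14
V = -305.14 / -0.209 = 1460 tonne/day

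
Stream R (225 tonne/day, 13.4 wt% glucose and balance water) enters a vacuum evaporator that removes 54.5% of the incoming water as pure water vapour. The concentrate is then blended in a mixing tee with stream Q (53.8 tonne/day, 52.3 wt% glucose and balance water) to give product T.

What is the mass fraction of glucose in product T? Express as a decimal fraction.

Vapour removed = 0.545×0.866×225 = 106.19 tonne/day; concentrate = 118.81 tonne/day.
glucose reaching the mixer = 30.15 (from concentrate) + 53.8×0.523 = 58.287 tonne/day.
Product flow = 118.81 + 53.8 = 172.61 tonne/day; glucose fraction = 0.338.

0.338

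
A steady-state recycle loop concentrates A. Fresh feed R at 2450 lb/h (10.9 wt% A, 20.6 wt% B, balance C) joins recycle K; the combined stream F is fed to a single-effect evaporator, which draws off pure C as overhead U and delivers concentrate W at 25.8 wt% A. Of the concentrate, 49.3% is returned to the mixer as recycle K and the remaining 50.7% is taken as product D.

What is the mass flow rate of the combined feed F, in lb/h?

3456 lb/h

Overall A balance (none leaves overhead): A in fresh feed = A in product, i.e. 2450×0.109 = (1−0.493)·W·0.258.
W = 267.05/(0.258×0.507) = 2041.6 lb/h.
Recycle K = 0.493×2041.6 = 1006.5 lb/h.
Combined feed F = 2450 + 1006.5 = 3456.5 lb/h.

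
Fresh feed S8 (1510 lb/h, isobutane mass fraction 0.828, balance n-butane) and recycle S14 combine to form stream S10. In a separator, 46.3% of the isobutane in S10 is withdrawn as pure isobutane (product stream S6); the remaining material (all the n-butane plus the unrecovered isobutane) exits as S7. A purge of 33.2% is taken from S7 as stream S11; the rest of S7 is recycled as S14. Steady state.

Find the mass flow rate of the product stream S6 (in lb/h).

902.7 lb/h

isobutane in S10: m_A = 1510×0.828 + (1−0.332)·(1−0.463)·m_A, so m_A = 1250.3/0.6413 = 1949.7 lb/h.
Product S6 = 0.463×1949.7 = 902.69 lb/h.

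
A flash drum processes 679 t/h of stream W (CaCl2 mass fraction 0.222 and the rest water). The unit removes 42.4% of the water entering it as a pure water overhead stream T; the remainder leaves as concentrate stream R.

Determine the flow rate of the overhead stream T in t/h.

water entering = 679×0.778 = 528.26 t/h; overhead removed = 0.424×528.26 = 223.98 t/h.

224 t/h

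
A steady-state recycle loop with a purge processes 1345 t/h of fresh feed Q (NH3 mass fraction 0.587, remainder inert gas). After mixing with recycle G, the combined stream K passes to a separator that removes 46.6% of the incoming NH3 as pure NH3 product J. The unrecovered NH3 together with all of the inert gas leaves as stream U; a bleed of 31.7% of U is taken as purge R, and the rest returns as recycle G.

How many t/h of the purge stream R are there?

765.9 t/h

inert gas enters only via Q and leaves only via the purge: 1345×0.413 = 0.317×(inert gas in U), and the separator passes all inert gas, so inert gas in K = inert gas in U = 1752.3 t/h.
NH3 in K: m_A = 1345×0.587 + (1−0.317)·(1−0.466)·m_A, so m_A = 789.51/0.6353 = 1242.8 t/h.
U = (1−0.466)×1242.8 + 1752.3 = 2416 t/h.
Purge R = 0.317×2416 = 765.86 t/h.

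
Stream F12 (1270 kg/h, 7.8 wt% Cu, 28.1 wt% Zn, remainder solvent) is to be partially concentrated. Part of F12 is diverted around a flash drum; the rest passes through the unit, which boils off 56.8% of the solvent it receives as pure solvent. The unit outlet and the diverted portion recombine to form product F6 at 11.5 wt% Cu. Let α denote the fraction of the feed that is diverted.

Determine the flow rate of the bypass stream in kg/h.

147.7 kg/h

All 1270×0.078 = 99.06 kg/h of Cu reaches F6, so F6 = 99.06/0.115 = 861.39 kg/h and vapour = 408.61 kg/h.
The evaporator receives (1−α)·1270 of feed at 0.641 solvent and removes 0.568 of that solvent:
0.568×0.641×(1−α)×1270 = 408.61
(1−α) = 408.61/462.39 = 0.8837;  α = 0.1163.
Bypass flow = 0.1163×1270 = 147.72 kg/h.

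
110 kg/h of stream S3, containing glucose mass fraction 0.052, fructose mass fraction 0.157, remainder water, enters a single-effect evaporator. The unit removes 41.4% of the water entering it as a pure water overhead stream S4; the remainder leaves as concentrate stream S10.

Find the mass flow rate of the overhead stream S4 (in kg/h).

36.02 kg/h

water entering = 110×0.791 = 87.01 kg/h; overhead removed = 0.414×87.01 = 36.022 kg/h.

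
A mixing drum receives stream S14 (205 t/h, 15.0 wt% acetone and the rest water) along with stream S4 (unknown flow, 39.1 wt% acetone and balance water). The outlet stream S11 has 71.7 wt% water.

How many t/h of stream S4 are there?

Let S4 be the unknown flow. Total out = 205 + S4.
water balance: 174.25 + 0.609·S4 = 0.717·(205 + S4)
(0.609 − 0.717)·S4 = 0.717×205 − 174.25 = -27.265
S4 = -27.265 / -0.108 = 252.45 t/h

252.5 t/h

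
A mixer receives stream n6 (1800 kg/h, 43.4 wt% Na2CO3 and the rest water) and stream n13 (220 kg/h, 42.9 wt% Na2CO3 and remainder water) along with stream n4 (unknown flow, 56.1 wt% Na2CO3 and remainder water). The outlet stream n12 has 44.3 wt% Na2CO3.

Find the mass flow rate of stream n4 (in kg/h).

Let n4 be the unknown flow. Total out = 2020 + n4.
Na2CO3 balance: 875.58 + 0.561·n4 = 0.443·(2020 + n4)
(0.561 − 0.443)·n4 = 0.443×2020 − 875.58 = 19.28
n4 = 19.28 / 0.118 = 163.39 kg/h

163.4 kg/h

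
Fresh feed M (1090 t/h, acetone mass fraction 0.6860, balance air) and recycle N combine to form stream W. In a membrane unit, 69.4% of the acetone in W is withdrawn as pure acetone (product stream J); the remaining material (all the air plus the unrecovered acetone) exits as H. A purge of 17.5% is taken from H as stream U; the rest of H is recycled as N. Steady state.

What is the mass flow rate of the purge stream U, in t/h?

air enters only via M and leaves only via the purge: 1090×0.314 = 0.175×(air in H), and the membrane unit passes all air, so air in W = air in H = 1955.8 t/h.
acetone in W: m_A = 1090×0.686 + (1−0.175)·(1−0.694)·m_A, so m_A = 747.74/0.7475 = 1000.3 t/h.
H = (1−0.694)×1000.3 + 1955.8 = 2261.8 t/h.
Purge U = 0.175×2261.8 = 395.82 t/h.

395.8 t/h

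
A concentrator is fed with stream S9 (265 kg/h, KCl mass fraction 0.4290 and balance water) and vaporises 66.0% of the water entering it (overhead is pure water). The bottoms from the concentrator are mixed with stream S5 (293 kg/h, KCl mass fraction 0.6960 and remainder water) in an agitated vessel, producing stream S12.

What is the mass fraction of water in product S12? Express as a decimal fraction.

0.3067

Vapour removed = 0.660×0.571×265 = 99.868 kg/h; concentrate = 165.13 kg/h.
water reaching the mixer = 51.447 (from concentrate) + 293×0.304 = 140.52 kg/h.
Product flow = 165.13 + 293 = 458.13 kg/h; water fraction = 0.3067.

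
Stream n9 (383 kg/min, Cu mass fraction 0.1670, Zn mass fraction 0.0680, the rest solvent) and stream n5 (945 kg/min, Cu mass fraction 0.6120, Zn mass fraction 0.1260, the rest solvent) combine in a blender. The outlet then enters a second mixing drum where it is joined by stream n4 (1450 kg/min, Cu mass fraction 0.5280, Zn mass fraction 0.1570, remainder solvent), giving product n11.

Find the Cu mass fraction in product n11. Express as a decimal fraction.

0.5068

Overall, product flow = 2778 kg/min.
Cu in = 383×0.167 + 945×0.612 + 1450×0.528 = 1407.9 kg/min.
Cu fraction in n11 = 0.5068.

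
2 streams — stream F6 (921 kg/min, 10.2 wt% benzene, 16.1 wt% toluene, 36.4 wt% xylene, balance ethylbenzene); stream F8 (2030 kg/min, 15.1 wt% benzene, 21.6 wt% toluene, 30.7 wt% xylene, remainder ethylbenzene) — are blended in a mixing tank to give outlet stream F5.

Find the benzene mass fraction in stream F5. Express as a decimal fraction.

0.1357

Total flow out = 921 + 2030 = 2951 kg/min.
benzene in = 921×0.102 + 2030×0.151 = 400.47 kg/min.
benzene mass fraction in F5 = 400.47/2951 = 0.1357.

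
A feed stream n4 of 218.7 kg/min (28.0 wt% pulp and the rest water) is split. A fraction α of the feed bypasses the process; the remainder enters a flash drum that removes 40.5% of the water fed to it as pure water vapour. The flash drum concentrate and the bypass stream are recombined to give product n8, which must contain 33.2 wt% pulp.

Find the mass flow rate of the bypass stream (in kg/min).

All 218.7×0.280 = 61.236 kg/min of pulp reaches n8, so n8 = 61.236/0.332 = 184.45 kg/min and vapour = 34.254 kg/min.
The evaporator receives (1−α)·218.7 of feed at 0.720 water and removes 0.405 of that water:
0.405×0.720×(1−α)×218.7 = 34.254
(1−α) = 34.254/63.773 = 0.5371;  α = 0.4629.
Bypass flow = 0.4629×218.7 = 101.23 kg/min.

101.2 kg/min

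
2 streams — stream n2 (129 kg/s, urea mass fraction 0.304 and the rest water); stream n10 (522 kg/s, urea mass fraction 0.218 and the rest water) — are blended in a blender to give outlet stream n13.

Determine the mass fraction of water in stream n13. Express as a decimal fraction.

Total flow out = 129 + 522 = 651 kg/s.
water in = 129×0.696 + 522×0.782 = 497.99 kg/s.
water mass fraction in n13 = 497.99/651 = 0.765.

0.765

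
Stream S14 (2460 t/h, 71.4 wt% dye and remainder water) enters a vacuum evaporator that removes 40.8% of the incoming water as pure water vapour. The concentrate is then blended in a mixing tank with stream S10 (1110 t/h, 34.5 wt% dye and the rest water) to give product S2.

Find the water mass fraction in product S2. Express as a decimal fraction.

Vapour removed = 0.408×0.286×2460 = 287.05 t/h; concentrate = 2172.9 t/h.
water reaching the mixer = 416.51 (from concentrate) + 1110×0.655 = 1143.6 t/h.
Product flow = 2172.9 + 1110 = 3282.9 t/h; water fraction = 0.348.

0.348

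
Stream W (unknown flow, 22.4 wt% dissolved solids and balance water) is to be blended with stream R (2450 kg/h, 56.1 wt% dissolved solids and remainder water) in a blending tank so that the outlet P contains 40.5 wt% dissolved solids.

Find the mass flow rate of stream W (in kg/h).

Let W be the unknown flow. Total out = 2450 + W.
dissolved solids balance: 1374.5 + 0.224·W = 0.405·(2450 + W)
(0.224 − 0.405)·W = 0.405×2450 − 1374.5 = -382.2
W = -382.2 / -0.181 = 2111.6 kg/h

2112 kg/h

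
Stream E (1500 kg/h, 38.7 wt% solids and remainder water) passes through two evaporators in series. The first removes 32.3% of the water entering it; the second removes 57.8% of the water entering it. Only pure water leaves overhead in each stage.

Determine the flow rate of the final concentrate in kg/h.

water in feed = 1500×0.613 = 919.5 kg/h.
After stage 1: water left = (1−0.323)×919.5 = 622.5; stream total = 1203 kg/h.
After stage 2: water left = (1−0.578)×622.5 = 262.7; final concentrate = 843.2 kg/h.

843.2 kg/h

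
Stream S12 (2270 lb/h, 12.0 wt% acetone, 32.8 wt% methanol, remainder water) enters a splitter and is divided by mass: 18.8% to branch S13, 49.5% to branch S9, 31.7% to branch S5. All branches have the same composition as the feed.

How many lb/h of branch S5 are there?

719.6 lb/h

Branch S5 flow = 0.317×2270 = 719.59 lb/h.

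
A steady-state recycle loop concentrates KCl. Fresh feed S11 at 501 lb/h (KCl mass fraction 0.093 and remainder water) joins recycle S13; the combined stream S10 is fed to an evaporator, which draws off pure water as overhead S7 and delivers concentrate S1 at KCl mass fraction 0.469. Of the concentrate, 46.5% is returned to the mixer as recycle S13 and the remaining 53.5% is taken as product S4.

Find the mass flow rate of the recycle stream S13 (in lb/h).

Overall KCl balance (none leaves overhead): KCl in fresh feed = KCl in product, i.e. 501×0.093 = (1−0.465)·S1·0.469.
S1 = 46.593/(0.469×0.535) = 185.69 lb/h.
Recycle S13 = 0.465×185.69 = 86.347 lb/h.

86.35 lb/h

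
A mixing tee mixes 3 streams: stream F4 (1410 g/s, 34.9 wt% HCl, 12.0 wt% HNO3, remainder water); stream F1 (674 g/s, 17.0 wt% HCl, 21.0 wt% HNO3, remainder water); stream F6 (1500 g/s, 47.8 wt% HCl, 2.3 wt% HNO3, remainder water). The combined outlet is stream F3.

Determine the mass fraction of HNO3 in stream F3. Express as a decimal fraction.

Total flow out = 1410 + 674 + 1500 = 3584 g/s.
HNO3 in = 1410×0.120 + 674×0.210 + 1500×0.023 = 345.24 g/s.
HNO3 mass fraction in F3 = 345.24/3584 = 0.096.

0.096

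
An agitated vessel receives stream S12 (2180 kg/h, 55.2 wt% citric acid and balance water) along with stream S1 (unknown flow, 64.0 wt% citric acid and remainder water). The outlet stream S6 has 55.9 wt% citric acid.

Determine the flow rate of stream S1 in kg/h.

188.4 kg/h

Let S1 be the unknown flow. Total out = 2180 + S1.
citric acid balance: 1203.4 + 0.640·S1 = 0.559·(2180 + S1)
(0.640 − 0.559)·S1 = 0.559×2180 − 1203.4 = 15.26
S1 = 15.26 / 0.081 = 188.4 kg/h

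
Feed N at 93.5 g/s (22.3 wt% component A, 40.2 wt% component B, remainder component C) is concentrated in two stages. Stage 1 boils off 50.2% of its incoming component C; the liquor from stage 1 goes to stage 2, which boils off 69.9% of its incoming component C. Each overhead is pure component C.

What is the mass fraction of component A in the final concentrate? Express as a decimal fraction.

0.3274

component C in feed = 93.5×0.375 = 35.062 g/s.
After stage 1: component C left = (1−0.502)×35.062 = 17.461; stream total = 75.899 g/s.
After stage 2: component C left = (1−0.699)×17.461 = 5.2558; final concentrate = 63.693 g/s.
component A fraction = 20.851/63.693 = 0.3274.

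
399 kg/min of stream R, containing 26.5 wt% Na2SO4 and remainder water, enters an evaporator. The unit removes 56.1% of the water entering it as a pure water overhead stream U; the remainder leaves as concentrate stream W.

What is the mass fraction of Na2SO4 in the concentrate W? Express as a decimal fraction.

0.451

Na2SO4 is not removed: 399×0.265 = 105.73 kg/min of Na2SO4 enters W.
water entering = 399×0.735 = 293.26 kg/min; overhead removed = 0.561×293.26 = 164.52 kg/min.
Concentrate = 399 − 164.52 = 234.48 kg/min.
Mass fraction = 105.73/234.48 = 0.451.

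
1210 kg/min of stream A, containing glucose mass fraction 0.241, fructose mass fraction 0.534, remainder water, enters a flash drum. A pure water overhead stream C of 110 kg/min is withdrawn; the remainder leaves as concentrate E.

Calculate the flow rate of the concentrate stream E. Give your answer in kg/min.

1100 kg/min

Concentrate = 1210 − 110 = 1100 kg/min.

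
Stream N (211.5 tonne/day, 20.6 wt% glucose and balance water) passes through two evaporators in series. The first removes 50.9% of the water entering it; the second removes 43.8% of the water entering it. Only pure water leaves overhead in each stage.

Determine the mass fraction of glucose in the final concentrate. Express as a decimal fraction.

water in feed = 211.5×0.794 = 167.93 tonne/day.
After stage 1: water left = (1−0.509)×167.93 = 82.454; stream total = 126.02 tonne/day.
After stage 2: water left = (1−0.438)×82.454 = 46.339; final concentrate = 89.908 tonne/day.
glucose fraction = 43.569/89.908 = 0.4846.

0.4846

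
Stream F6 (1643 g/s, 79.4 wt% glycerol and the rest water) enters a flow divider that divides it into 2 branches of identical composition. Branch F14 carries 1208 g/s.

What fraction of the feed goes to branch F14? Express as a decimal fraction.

0.735

Fraction to F14 = 1208/1643 = 0.7352.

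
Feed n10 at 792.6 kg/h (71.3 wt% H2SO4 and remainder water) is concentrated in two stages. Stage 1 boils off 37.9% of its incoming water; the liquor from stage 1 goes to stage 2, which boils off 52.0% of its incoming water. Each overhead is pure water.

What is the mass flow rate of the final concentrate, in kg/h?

water in feed = 792.6×0.287 = 227.48 kg/h.
After stage 1: water left = (1−0.379)×227.48 = 141.26; stream total = 706.39 kg/h.
After stage 2: water left = (1−0.520)×141.26 = 67.806; final concentrate = 632.93 kg/h.

632.9 kg/h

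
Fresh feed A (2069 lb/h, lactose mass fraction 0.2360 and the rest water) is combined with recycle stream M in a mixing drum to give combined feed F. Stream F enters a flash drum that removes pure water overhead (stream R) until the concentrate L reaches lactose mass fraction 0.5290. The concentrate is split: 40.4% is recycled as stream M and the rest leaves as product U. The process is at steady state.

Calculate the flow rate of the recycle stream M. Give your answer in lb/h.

625.7 lb/h

Overall lactose balance (none leaves overhead): lactose in fresh feed = lactose in product, i.e. 2069×0.236 = (1−0.404)·L·0.529.
L = 488.28/(0.529×0.596) = 1548.7 lb/h.
Recycle M = 0.404×1548.7 = 625.68 lb/h.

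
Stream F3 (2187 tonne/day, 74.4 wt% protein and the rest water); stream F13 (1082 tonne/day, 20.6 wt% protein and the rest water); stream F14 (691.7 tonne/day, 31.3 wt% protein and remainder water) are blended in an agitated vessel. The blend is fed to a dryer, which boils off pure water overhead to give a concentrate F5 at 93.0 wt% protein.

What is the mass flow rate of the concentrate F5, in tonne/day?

protein entering = 2187×0.744 + 1082×0.206 + 691.7×0.313 = 2066.5 tonne/day.
All protein reports to F5, so F5 = 2066.5/0.930 = 2222.1 tonne/day.

2222 tonne/day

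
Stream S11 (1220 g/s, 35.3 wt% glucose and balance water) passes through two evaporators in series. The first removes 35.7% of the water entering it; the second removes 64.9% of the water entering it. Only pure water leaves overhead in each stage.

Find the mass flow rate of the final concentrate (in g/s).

608.8 g/s

water in feed = 1220×0.647 = 789.34 g/s.
After stage 1: water left = (1−0.357)×789.34 = 507.55; stream total = 938.21 g/s.
After stage 2: water left = (1−0.649)×507.55 = 178.15; final concentrate = 608.81 g/s.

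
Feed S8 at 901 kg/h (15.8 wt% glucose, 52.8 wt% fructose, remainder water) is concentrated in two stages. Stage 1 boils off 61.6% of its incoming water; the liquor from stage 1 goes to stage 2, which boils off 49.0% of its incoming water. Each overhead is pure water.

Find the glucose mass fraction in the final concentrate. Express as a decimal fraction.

water in feed = 901×0.314 = 282.91 kg/h.
After stage 1: water left = (1−0.616)×282.91 = 108.64; stream total = 726.72 kg/h.
After stage 2: water left = (1−0.490)×108.64 = 55.406; final concentrate = 673.49 kg/h.
glucose fraction = 142.36/673.49 = 0.211.

0.211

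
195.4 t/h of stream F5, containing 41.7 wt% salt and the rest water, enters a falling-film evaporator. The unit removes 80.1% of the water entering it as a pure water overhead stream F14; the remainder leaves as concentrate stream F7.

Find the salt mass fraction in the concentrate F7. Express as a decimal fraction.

salt is not removed: 195.4×0.417 = 81.482 t/h of salt enters F7.
water entering = 195.4×0.583 = 113.92 t/h; overhead removed = 0.801×113.92 = 91.248 t/h.
Concentrate = 195.4 − 91.248 = 104.15 t/h.
Mass fraction = 81.482/104.15 = 0.782.

0.782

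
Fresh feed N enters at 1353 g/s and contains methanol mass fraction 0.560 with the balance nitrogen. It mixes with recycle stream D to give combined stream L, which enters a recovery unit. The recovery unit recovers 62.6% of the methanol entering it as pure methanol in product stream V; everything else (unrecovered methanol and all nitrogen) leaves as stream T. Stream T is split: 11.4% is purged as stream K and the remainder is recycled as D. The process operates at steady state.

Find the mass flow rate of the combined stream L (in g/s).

6355 g/s

nitrogen enters only via N and leaves only via the purge: 1353×0.440 = 0.114×(nitrogen in T), and the recovery unit passes all nitrogen, so nitrogen in L = nitrogen in T = 5222.1 g/s.
methanol in L: m_A = 1353×0.560 + (1−0.114)·(1−0.626)·m_A, so m_A = 757.68/0.6686 = 1133.2 g/s.
L = 1133.2 + 5222.1 = 6355.3 g/s.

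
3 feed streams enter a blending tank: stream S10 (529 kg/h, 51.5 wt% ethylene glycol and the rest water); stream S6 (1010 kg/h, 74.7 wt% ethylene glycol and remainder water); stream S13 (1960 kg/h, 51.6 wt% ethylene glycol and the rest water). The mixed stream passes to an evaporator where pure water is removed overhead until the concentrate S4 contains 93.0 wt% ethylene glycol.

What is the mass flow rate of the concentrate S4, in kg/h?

2192 kg/h

ethylene glycol entering = 529×0.515 + 1010×0.747 + 1960×0.516 = 2038.3 kg/h.
All ethylene glycol reports to S4, so S4 = 2038.3/0.930 = 2191.7 kg/h.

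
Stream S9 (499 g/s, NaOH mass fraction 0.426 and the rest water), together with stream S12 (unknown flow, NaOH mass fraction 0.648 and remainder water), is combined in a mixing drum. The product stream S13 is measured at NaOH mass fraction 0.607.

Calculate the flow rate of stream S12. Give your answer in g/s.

Let S12 be the unknown flow. Total out = 499 + S12.
NaOH balance: 212.57 + 0.648·S12 = 0.607·(499 + S12)
(0.648 − 0.607)·S12 = 0.607×499 − 212.57 = 90.319
S12 = 90.319 / 0.041 = 2202.9 g/s

2203 g/s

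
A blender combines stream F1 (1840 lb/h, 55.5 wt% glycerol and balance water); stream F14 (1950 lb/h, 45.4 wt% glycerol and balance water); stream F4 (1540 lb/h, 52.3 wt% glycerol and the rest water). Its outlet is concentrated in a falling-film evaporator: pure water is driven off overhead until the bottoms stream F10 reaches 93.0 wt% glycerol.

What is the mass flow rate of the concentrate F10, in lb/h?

glycerol entering = 1840×0.555 + 1950×0.454 + 1540×0.523 = 2711.9 lb/h.
All glycerol reports to F10, so F10 = 2711.9/0.930 = 2916 lb/h.

2916 lb/h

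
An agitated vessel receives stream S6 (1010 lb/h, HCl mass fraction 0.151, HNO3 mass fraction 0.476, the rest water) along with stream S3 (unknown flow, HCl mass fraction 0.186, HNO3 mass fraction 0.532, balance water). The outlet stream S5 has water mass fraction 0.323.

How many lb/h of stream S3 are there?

Let S3 be the unknown flow. Total out = 1010 + S3.
water balance: 376.73 + 0.282·S3 = 0.323·(1010 + S3)
(0.282 − 0.323)·S3 = 0.323×1010 − 376.73 = -50.5
S3 = -50.5 / -0.041 = 1231.7 lb/h

1232 lb/h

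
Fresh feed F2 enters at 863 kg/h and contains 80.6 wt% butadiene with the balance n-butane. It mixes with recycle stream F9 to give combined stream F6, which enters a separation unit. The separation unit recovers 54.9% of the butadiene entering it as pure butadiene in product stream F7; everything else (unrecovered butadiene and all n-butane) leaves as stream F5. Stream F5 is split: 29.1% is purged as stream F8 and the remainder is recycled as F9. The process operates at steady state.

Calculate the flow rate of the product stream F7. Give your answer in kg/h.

561.4 kg/h

butadiene in F6: m_A = 863×0.806 + (1−0.291)·(1−0.549)·m_A, so m_A = 695.58/0.6802 = 1022.5 kg/h.
Product F7 = 0.549×1022.5 = 561.38 kg/h.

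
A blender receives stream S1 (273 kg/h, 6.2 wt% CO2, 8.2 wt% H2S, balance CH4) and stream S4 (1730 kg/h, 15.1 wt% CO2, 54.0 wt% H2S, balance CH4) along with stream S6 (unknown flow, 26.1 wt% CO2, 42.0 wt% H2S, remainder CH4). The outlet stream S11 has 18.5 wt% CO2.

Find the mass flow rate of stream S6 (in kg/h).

1216 kg/h

Let S6 be the unknown flow. Total out = 2003 + S6.
CO2 balance: 278.16 + 0.261·S6 = 0.185·(2003 + S6)
(0.261 − 0.185)·S6 = 0.185×2003 − 278.16 = 92.399
S6 = 92.399 / 0.076 = 1215.8 kg/h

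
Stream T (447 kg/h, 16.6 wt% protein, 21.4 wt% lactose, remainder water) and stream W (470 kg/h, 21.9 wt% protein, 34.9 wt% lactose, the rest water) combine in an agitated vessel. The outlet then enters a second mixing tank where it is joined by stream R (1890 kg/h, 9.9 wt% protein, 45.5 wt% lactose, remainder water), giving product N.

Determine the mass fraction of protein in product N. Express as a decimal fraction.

Overall, product flow = 2807 kg/h.
protein in = 447×0.166 + 470×0.219 + 1890×0.099 = 364.24 kg/h.
protein fraction in N = 0.130.

0.130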